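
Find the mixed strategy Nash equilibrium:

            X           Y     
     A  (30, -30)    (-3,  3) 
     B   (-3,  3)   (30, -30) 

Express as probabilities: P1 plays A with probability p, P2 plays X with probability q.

p = 0.5, q = 0.5

Work:
Find probabilities that make opponent indifferent:
P2 chooses q to make P1 indifferent between A and B
P1 chooses p to make P2 indifferent between X and Y
Mixed NE: P1 plays (A: 0.5, B: 0.5), P2 plays (X: 0.5, Y: 0.5)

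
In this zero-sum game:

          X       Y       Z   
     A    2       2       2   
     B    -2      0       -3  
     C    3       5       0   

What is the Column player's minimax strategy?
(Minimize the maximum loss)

Column should play Z, value = 2

Work:
Column player minimizes Row's maximum payoff:
Column X: max payoff to Row = 3
Column Y: max payoff to Row = 5
Column Z: max payoff to Row = 2
Minimum is 2, achieved by column Z.
Minimax strategy: Z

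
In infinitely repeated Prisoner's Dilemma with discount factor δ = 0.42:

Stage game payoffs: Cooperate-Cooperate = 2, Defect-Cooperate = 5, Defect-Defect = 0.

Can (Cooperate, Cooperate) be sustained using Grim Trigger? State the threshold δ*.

δ* = 0.6; since δ = 0.42 < 0.6, cooperation cannot be sustained

Work:
For Grim Trigger:
Cooperate forever: 2/(1-δ)
Defect then punished: 5 + 0·δ/(1-δ)
Need: 2/(1-δ) ≥ 5 + 0·δ/(1-δ)
Solving: δ ≥ (T-R)/(T-P) = (5-2)/(5-0) = 0.6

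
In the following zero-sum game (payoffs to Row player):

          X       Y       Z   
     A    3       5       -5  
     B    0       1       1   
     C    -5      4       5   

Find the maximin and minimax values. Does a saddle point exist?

Maximin = 0, Minimax = 3, Saddle: False

Work:
Row minimums: [-5, 0, -5] → maximin = 0
Column maximums: [3, 5, 5] → minimax = 3
No saddle point (maximin ≠ minimax). Mixed strategy needed.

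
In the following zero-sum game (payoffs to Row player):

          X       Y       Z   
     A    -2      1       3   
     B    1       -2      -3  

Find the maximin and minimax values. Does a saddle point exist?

Maximin = -2, Minimax = 1, Saddle: False

Work:
Row minimums: [-2, -3] → maximin = -2
Column maximums: [1, 1, 3] → minimax = 1
No saddle point (maximin ≠ minimax). Mixed strategy needed.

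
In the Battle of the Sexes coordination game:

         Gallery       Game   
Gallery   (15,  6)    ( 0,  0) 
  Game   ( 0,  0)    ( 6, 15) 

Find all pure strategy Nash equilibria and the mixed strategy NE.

Pure NE: (Gallery, Gallery) and (Game, Game); Mixed NE: p = 0.7143, q = 0.2857

Work:
Check pure NE:
(Gallery, Gallery): (15, 6) - no unilateral deviation beneficial
(Game, Game): (6, 15) - no unilateral deviation beneficial
Mixed NE: P1 plays Gallery with p = 0.7143, P2 plays Gallery with q = 0.2857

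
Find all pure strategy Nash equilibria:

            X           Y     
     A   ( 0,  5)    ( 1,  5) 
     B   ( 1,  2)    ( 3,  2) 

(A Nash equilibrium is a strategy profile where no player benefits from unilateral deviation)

Nash equilibrium: (B, X), (B, Y)

Work:
Best responses:
  P1 vs X: payoffs [0, 1] → best response B (payoff 1)
  P1 vs Y: payoffs [1, 3] → best response B (payoff 3)
  P2 vs A: payoffs [5, 5] → best response X/Y (payoff 5)
  P2 vs B: payoffs [2, 2] → best response X/Y (payoff 2)
Mutual best responses: (B,X), (B,Y) → Nash equilibria.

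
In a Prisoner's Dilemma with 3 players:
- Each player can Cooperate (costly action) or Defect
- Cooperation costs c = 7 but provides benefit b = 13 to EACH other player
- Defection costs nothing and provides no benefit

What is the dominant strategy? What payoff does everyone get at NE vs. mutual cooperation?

Dominant: Defect; NE payoff = 0; Coop payoff = 19

Work:
Defect dominates (saves cost c = 7, benefit to others is external)
NE: All defect → everyone gets 0
If all cooperate: each receives (2)×13 - 7 = 19
Social dilemma: 19 > 0 but NE gives 0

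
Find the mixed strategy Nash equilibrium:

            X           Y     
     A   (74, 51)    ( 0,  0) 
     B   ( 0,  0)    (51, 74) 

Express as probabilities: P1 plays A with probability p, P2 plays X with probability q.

p = 0.592, q = 0.408

Work:
Find probabilities that make opponent indifferent:
P2 chooses q to make P1 indifferent between A and B
P1 chooses p to make P2 indifferent between X and Y
Mixed NE: P1 plays (A: 0.592, B: 0.408), P2 plays (X: 0.408, Y: 0.592)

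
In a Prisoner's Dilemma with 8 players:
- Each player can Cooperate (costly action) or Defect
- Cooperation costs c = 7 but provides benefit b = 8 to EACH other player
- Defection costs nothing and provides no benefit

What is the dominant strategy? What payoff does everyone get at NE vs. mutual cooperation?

Dominant: Defect; NE payoff = 0; Coop payoff = 49

Work:
Defect dominates (saves cost c = 7, benefit to others is external)
NE: All defect → everyone gets 0
If all cooperate: each receives (7)×8 - 7 = 49
Social dilemma: 49 > 0 but NE gives 0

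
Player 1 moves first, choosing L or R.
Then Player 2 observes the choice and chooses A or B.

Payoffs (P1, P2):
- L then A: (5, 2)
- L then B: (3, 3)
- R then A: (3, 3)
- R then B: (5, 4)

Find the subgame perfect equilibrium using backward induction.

P1 plays R, P2 plays B after L and B after R; Payoff (5, 4)

Work:
Backward induction:
After L: P2 chooses B → P1 gets 3
After R: P2 chooses B → P1 gets 5
P1 chooses R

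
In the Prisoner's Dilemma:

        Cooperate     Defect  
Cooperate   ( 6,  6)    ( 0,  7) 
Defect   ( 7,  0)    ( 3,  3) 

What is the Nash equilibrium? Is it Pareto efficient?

(Defect, Defect) is NE; not Pareto efficient

Work:
Defect dominates Cooperate for both players:
If P2 cooperates: Defect (7) > Cooperate (6)
If P2 defects: Defect (3) > Cooperate (0)
NE: (Defect, Defect) with payoff (3, 3)
But (Cooperate, Cooperate) = (6, 6) Pareto dominates (3, 3)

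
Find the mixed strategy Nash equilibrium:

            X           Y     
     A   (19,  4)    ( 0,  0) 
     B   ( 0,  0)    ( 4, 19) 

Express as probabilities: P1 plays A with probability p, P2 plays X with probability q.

p = 0.8261, q = 0.1739

Work:
Find probabilities that make opponent indifferent:
P2 chooses q to make P1 indifferent between A and B
P1 chooses p to make P2 indifferent between X and Y
Mixed NE: P1 plays (A: 0.8261, B: 0.1739), P2 plays (X: 0.1739, Y: 0.8261)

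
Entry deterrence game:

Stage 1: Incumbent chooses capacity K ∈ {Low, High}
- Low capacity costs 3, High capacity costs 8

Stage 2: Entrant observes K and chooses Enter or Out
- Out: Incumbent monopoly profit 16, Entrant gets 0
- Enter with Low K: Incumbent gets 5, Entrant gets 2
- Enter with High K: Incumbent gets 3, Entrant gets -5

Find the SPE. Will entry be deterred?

SPE: (High, Enter|Low, Out|High); Entry deterred. Incumbent net profit = 8

Work:
After Low K: Entrant enters (2 > 0)
After High K: Entrant stays out (-5 < 0)
Incumbent: Low → 5−3=2, High → 16−8=8
Incumbent chooses High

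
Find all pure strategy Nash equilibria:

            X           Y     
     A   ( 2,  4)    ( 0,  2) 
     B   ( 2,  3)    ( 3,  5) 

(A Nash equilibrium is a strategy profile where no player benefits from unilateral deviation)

Nash equilibrium: (A, X), (B, Y)

Work:
Best responses:
  P1 vs X: payoffs [2, 2] → best response A/B (payoff 2)
  P1 vs Y: payoffs [0, 3] → best response B (payoff 3)
  P2 vs A: payoffs [4, 2] → best response X (payoff 4)
  P2 vs B: payoffs [3, 5] → best response Y (payoff 5)
Mutual best responses: (A,X), (B,Y) → Nash equilibria.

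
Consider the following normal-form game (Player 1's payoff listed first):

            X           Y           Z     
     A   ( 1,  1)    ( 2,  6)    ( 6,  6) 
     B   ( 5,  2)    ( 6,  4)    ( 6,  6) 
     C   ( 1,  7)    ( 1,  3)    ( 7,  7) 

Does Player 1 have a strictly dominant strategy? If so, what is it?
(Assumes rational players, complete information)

No strictly dominant strategy exists for Player 1

Work:
A strategy strictly dominates another if it gives a strictly higher payoff against every opponent action. Compare each pair of P1's strategies column-by-column:
  A vs B: [1 vs 5, 2 vs 6, 6 vs 6] → A does not strictly dominate B (column X: 1 ≤ 5)
  A vs C: [1 vs 1, 2 vs 1, 6 vs 7] → A does not strictly dominate C (column X: 1 ≤ 1)
  B vs A: [5 vs 1, 6 vs 2, 6 vs 6] → B does not strictly dominate A (column Z: 6 ≤ 6)
  B vs C: [5 vs 1, 6 vs 1, 6 vs 7] → B does not strictly dominate C (column Z: 6 ≤ 7)
  C vs A: [1 vs 1, 1 vs 2, 7 vs 6] → C does not strictly dominate A (column X: 1 ≤ 1)
  C vs B: [1 vs 5, 1 vs 6, 7 vs 6] → C does not strictly dominate B (column X: 1 ≤ 5)
No single strategy strictly dominates all others → no strictly dominant strategy.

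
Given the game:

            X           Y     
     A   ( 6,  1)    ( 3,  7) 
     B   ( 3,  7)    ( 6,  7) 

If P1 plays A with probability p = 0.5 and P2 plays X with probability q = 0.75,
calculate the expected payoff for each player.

E[P1] = 4.5, E[P2] = 4.75

Work:
E[P1] = p·q·π₁(A,X) + p·(1-q)·π₁(A,Y) + (1-p)·q·π₁(B,X) + (1-p)·(1-q)·π₁(B,Y)
= 0.5·0.75·6 + 0.5·0.25·3 + 0.5·0.75·3 + 0.5·0.25·6
= 4.5

E[P2] = 4.75 (similar calculation)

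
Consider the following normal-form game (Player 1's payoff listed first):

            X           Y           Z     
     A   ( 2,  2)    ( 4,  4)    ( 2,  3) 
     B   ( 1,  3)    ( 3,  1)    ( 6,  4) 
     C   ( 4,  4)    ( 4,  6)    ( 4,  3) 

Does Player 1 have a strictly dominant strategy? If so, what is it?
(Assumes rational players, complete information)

No strictly dominant strategy exists for Player 1

Work:
A strategy strictly dominates another if it gives a strictly higher payoff against every opponent action. Compare each pair of P1's strategies column-by-column:
  A vs B: [2 vs 1, 4 vs 3, 2 vs 6] → A does not strictly dominate B (column Z: 2 ≤ 6)
  A vs C: [2 vs 4, 4 vs 4, 2 vs 4] → A does not strictly dominate C (column X: 2 ≤ 4)
  B vs A: [1 vs 2, 3 vs 4, 6 vs 2] → B does not strictly dominate A (column X: 1 ≤ 2)
  B vs C: [1 vs 4, 3 vs 4, 6 vs 4] → B does not strictly dominate C (column X: 1 ≤ 4)
  C vs A: [4 vs 2, 4 vs 4, 4 vs 2] → C does not strictly dominate A (column Y: 4 ≤ 4)
  C vs B: [4 vs 1, 4 vs 3, 4 vs 6] → C does not strictly dominate B (column Z: 4 ≤ 6)
No single strategy strictly dominates all others → no strictly dominant strategy.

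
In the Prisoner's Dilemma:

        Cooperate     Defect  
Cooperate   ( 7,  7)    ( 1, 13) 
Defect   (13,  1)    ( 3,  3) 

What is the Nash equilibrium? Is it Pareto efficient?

(Defect, Defect) is NE; not Pareto efficient

Work:
Defect dominates Cooperate for both players:
If P2 cooperates: Defect (13) > Cooperate (7)
If P2 defects: Defect (3) > Cooperate (1)
NE: (Defect, Defect) with payoff (3, 3)
But (Cooperate, Cooperate) = (7, 7) Pareto dominates (3, 3)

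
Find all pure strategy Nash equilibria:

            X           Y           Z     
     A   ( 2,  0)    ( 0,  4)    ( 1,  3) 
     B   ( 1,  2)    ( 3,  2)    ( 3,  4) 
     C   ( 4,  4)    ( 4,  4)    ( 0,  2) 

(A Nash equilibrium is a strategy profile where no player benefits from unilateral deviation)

Nash equilibrium: (B, Z), (C, X), (C, Y)

Work:
Best responses:
  P1 vs X: payoffs [2, 1, 4] → best response C (payoff 4)
  P1 vs Y: payoffs [0, 3, 4] → best response C (payoff 4)
  P1 vs Z: payoffs [1, 3, 0] → best response B (payoff 3)
  P2 vs A: payoffs [0, 4, 3] → best response Y (payoff 4)
  P2 vs B: payoffs [2, 2, 4] → best response Z (payoff 4)
  P2 vs C: payoffs [4, 4, 2] → best response X/Y (payoff 4)
Mutual best responses: (B,Z), (C,X), (C,Y) → Nash equilibria.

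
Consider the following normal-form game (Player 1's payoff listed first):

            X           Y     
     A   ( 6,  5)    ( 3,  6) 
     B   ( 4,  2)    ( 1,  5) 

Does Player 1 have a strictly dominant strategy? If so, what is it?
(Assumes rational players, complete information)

Yes, Player 1's strictly dominant strategy is A

Work:
A strategy strictly dominates another if it gives a strictly higher payoff against every opponent action. Compare each pair of P1's strategies column-by-column:
  A vs B: [6 vs 4, 3 vs 1] → A strictly dominates B
  B vs A: [4 vs 6, 1 vs 3] → B does not strictly dominate A (column X: 4 ≤ 6)
A strictly dominates every other strategy → strictly dominant.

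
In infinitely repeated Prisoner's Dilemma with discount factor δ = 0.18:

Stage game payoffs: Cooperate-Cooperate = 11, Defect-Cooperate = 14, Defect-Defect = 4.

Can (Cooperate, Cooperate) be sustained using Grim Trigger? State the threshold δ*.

δ* = 0.3; since δ = 0.18 < 0.3, cooperation cannot be sustained

Work:
For Grim Trigger:
Cooperate forever: 11/(1-δ)
Defect then punished: 14 + 4·δ/(1-δ)
Need: 11/(1-δ) ≥ 14 + 4·δ/(1-δ)
Solving: δ ≥ (T-R)/(T-P) = (14-11)/(14-4) = 0.3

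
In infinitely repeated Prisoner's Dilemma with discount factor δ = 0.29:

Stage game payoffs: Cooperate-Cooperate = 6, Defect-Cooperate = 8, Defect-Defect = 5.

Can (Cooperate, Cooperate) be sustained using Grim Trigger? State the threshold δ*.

δ* = 0.6667; since δ = 0.29 < 0.6667, cooperation cannot be sustained

Work:
For Grim Trigger:
Cooperate forever: 6/(1-δ)
Defect then punished: 8 + 5·δ/(1-δ)
Need: 6/(1-δ) ≥ 8 + 5·δ/(1-δ)
Solving: δ ≥ (T-R)/(T-P) = (8-6)/(8-5) = 0.6667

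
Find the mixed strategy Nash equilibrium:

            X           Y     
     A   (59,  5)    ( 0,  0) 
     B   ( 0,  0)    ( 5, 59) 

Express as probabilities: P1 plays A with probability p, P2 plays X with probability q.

p = 0.9219, q = 0.0781

Work:
Find probabilities that make opponent indifferent:
P2 chooses q to make P1 indifferent between A and B
P1 chooses p to make P2 indifferent between X and Y
Mixed NE: P1 plays (A: 0.9219, B: 0.0781), P2 plays (X: 0.0781, Y: 0.9219)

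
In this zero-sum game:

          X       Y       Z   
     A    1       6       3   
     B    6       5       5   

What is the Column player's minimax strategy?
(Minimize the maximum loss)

Column should play Z, value = 5

Work:
Column player minimizes Row's maximum payoff:
Column X: max payoff to Row = 6
Column Y: max payoff to Row = 6
Column Z: max payoff to Row = 5
Minimum is 5, achieved by column Z.
Minimax strategy: Z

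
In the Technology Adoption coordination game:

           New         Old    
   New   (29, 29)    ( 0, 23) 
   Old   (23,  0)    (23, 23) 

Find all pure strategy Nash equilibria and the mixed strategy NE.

Pure NE: (New, New) and (Old, Old); Mixed NE: p = 0.7931, q = 0.7931

Work:
Check pure NE:
(New, New): (29, 29) - no unilateral deviation beneficial
(Old, Old): (23, 23) - no unilateral deviation beneficial
Mixed NE: P1 plays New with p = 0.7931, P2 plays New with q = 0.7931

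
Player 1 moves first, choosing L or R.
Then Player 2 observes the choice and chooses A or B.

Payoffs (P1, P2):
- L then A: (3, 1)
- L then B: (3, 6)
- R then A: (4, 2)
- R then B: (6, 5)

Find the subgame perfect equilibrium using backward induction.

P1 plays R, P2 plays B after L and B after R; Payoff (6, 5)

Work:
Backward induction:
After L: P2 chooses B → P1 gets 3
After R: P2 chooses B → P1 gets 6
P1 chooses R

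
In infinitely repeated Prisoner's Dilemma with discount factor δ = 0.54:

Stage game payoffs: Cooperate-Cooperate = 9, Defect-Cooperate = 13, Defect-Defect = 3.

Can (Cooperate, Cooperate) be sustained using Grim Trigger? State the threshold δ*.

δ* = 0.4; since δ = 0.54 ≥ 0.4, cooperation can be sustained

Work:
For Grim Trigger:
Cooperate forever: 9/(1-δ)
Defect then punished: 13 + 3·δ/(1-δ)
Need: 9/(1-δ) ≥ 13 + 3·δ/(1-δ)
Solving: δ ≥ (T-R)/(T-P) = (13-9)/(13-3) = 0.4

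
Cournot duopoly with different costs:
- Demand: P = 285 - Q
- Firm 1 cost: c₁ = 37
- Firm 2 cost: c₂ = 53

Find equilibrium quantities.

q₁* = 88.0, q₂* = 72.0

Work:
Reaction: q₁ = (285 - 37 - q₂)/2
Reaction: q₂ = (285 - 53 - q₁)/2
Solve simultaneously:
q₁* = (285 - 2×37 + 53)/3 = 88.0
q₂* = (285 - 2×53 + 37)/3 = 72.0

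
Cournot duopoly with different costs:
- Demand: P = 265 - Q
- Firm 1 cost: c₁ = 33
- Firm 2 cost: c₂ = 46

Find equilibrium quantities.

q₁* = 81.67, q₂* = 68.67

Work:
Reaction: q₁ = (265 - 33 - q₂)/2
Reaction: q₂ = (265 - 46 - q₁)/2
Solve simultaneously:
q₁* = (265 - 2×33 + 46)/3 = 81.67
q₂* = (265 - 2×46 + 33)/3 = 68.67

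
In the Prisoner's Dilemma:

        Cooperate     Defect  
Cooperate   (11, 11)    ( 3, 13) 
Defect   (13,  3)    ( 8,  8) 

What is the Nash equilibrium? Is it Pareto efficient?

(Defect, Defect) is NE; not Pareto efficient

Work:
Defect dominates Cooperate for both players:
If P2 cooperates: Defect (13) > Cooperate (11)
If P2 defects: Defect (8) > Cooperate (3)
NE: (Defect, Defect) with payoff (8, 8)
But (Cooperate, Cooperate) = (11, 11) Pareto dominates (8, 8)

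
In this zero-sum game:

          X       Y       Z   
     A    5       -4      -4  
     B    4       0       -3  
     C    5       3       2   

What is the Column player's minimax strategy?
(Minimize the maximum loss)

Column should play Z, value = 2

Work:
Column player minimizes Row's maximum payoff:
Column X: max payoff to Row = 5
Column Y: max payoff to Row = 3
Column Z: max payoff to Row = 2
Minimum is 2, achieved by column Z.
Minimax strategy: Z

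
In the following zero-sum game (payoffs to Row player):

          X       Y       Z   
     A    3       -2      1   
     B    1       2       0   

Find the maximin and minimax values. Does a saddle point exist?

Maximin = 0, Minimax = 1, Saddle: False

Work:
Row minimums: [-2, 0] → maximin = 0
Column maximums: [3, 2, 1] → minimax = 1
No saddle point (maximin ≠ minimax). Mixed strategy needed.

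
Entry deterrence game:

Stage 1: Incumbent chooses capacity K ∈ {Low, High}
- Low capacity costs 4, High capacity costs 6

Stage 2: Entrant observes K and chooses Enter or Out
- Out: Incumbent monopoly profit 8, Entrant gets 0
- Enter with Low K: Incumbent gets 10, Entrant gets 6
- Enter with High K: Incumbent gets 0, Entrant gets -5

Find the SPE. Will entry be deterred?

SPE: (Low, Enter|Low, Out|High); Entry not deterred. Incumbent net profit = 6, Entrant gets 6

Work:
After Low K: Entrant enters (6 > 0)
After High K: Entrant stays out (-5 < 0)
Incumbent: Low → 10−4=6, High → 8−6=2
Incumbent chooses Low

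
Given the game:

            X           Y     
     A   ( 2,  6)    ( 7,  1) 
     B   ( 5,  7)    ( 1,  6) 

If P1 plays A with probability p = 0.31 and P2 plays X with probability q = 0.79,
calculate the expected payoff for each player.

E[P1] = 3.8159, E[P2] = 6.2196

Work:
E[P1] = p·q·π₁(A,X) + p·(1-q)·π₁(A,Y) + (1-p)·q·π₁(B,X) + (1-p)·(1-q)·π₁(B,Y)
= 0.31·0.79·2 + 0.31·0.21·7 + 0.69·0.79·5 + 0.69·0.21·1
= 3.8159

E[P2] = 6.2196 (similar calculation)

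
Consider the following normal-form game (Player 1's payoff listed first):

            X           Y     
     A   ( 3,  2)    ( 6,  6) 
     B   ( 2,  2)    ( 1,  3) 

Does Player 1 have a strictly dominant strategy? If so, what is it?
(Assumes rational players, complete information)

Yes, Player 1's strictly dominant strategy is A

Work:
A strategy strictly dominates another if it gives a strictly higher payoff against every opponent action. Compare each pair of P1's strategies column-by-column:
  A vs B: [3 vs 2, 6 vs 1] → A strictly dominates B
  B vs A: [2 vs 3, 1 vs 6] → B does not strictly dominate A (column X: 2 ≤ 3)
A strictly dominates every other strategy → strictly dominant.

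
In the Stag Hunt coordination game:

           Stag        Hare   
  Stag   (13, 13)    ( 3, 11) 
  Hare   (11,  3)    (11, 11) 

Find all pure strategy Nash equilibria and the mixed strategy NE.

Pure NE: (Stag, Stag) and (Hare, Hare); Mixed NE: p = 0.8, q = 0.8

Work:
Check pure NE:
(Stag, Stag): (13, 13) - no unilateral deviation beneficial
(Hare, Hare): (11, 11) - no unilateral deviation beneficial
Mixed NE: P1 plays Stag with p = 0.8, P2 plays Stag with q = 0.8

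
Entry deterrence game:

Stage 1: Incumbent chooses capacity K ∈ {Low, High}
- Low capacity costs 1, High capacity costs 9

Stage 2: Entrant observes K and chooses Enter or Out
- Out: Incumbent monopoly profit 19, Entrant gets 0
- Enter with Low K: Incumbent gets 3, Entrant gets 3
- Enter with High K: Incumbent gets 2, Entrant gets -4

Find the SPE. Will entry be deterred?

SPE: (High, Enter|Low, Out|High); Entry deterred. Incumbent net profit = 10

Work:
After Low K: Entrant enters (3 > 0)
After High K: Entrant stays out (-4 < 0)
Incumbent: Low → 3−1=2, High → 19−9=10
Incumbent chooses High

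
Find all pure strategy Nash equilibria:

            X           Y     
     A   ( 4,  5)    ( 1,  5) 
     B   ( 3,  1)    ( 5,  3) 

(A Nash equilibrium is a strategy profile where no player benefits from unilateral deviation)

Nash equilibrium: (A, X), (B, Y)

Work:
Best responses:
  P1 vs X: payoffs [4, 3] → best response A (payoff 4)
  P1 vs Y: payoffs [1, 5] → best response B (payoff 5)
  P2 vs A: payoffs [5, 5] → best response X/Y (payoff 5)
  P2 vs B: payoffs [1, 3] → best response Y (payoff 3)
Mutual best responses: (A,X), (B,Y) → Nash equilibria.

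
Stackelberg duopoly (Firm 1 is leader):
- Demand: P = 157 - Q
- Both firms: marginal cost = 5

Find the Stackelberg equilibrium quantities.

q₁* (leader) = 76.0, q₂* (follower) = 38.0

Work:
Follower's reaction: q₂ = (a - c - q₁)/2
Leader substitutes: π₁ = q₁·(a - q₁ - (a-c-q₁)/2 - c)
FOC: q₁* = (157 - 5)/2 = 76.00
Then: q₂* = (157 - 5 - 76.0)/2 = 38.00
Leader has first-mover advantage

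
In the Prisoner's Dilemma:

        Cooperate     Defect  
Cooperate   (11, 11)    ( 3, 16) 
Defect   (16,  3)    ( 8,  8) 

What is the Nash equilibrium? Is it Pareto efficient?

(Defect, Defect) is NE; not Pareto efficient

Work:
Defect dominates Cooperate for both players:
If P2 cooperates: Defect (16) > Cooperate (11)
If P2 defects: Defect (8) > Cooperate (3)
NE: (Defect, Defect) with payoff (8, 8)
But (Cooperate, Cooperate) = (11, 11) Pareto dominates (8, 8)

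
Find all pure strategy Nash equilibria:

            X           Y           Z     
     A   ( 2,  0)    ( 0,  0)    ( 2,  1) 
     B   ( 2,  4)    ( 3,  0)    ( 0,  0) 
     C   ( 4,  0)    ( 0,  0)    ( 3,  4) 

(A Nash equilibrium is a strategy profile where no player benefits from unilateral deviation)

Nash equilibrium: (C, Z)

Work:
Best responses:
  P1 vs X: payoffs [2, 2, 4] → best response C (payoff 4)
  P1 vs Y: payoffs [0, 3, 0] → best response B (payoff 3)
  P1 vs Z: payoffs [2, 0, 3] → best response C (payoff 3)
  P2 vs A: payoffs [0, 0, 1] → best response Z (payoff 1)
  P2 vs B: payoffs [4, 0, 0] → best response X (payoff 4)
  P2 vs C: payoffs [0, 0, 4] → best response Z (payoff 4)
Mutual best responses: (C,Z) → Nash equilibria.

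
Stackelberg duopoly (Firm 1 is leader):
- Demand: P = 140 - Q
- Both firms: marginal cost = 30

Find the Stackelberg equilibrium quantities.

q₁* (leader) = 55.0, q₂* (follower) = 27.5

Work:
Follower's reaction: q₂ = (a - c - q₁)/2
Leader substitutes: π₁ = q₁·(a - q₁ - (a-c-q₁)/2 - c)
FOC: q₁* = (140 - 30)/2 = 55.00
Then: q₂* = (140 - 30 - 55.0)/2 = 27.50
Leader has first-mover advantage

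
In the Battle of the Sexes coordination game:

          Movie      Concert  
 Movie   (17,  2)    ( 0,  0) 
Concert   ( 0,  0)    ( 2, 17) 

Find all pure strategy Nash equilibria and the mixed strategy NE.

Pure NE: (Movie, Movie) and (Concert, Concert); Mixed NE: p = 0.8947, q = 0.1053

Work:
Check pure NE:
(Movie, Movie): (17, 2) - no unilateral deviation beneficial
(Concert, Concert): (2, 17) - no unilateral deviation beneficial
Mixed NE: P1 plays Movie with p = 0.8947, P2 plays Movie with q = 0.1053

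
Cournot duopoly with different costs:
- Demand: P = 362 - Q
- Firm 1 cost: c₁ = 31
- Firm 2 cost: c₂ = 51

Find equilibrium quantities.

q₁* = 117.0, q₂* = 97.0

Work:
Reaction: q₁ = (362 - 31 - q₂)/2
Reaction: q₂ = (362 - 51 - q₁)/2
Solve simultaneously:
q₁* = (362 - 2×31 + 51)/3 = 117.0
q₂* = (362 - 2×51 + 31)/3 = 97.0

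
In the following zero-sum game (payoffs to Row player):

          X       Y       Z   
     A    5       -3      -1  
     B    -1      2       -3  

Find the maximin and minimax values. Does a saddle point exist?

Maximin = -3, Minimax = -1, Saddle: False

Work:
Row minimums: [-3, -3] → maximin = -3
Column maximums: [5, 2, -1] → minimax = -1
No saddle point (maximin ≠ minimax). Mixed strategy needed.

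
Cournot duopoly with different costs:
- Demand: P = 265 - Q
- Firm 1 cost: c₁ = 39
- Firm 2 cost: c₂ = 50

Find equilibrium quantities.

q₁* = 79.0, q₂* = 68.0

Work:
Reaction: q₁ = (265 - 39 - q₂)/2
Reaction: q₂ = (265 - 50 - q₁)/2
Solve simultaneously:
q₁* = (265 - 2×39 + 50)/3 = 79.0
q₂* = (265 - 2×50 + 39)/3 = 68.0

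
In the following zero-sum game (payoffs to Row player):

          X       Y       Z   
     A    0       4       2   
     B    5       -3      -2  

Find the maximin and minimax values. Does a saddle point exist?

Maximin = 0, Minimax = 2, Saddle: False

Work:
Row minimums: [0, -3] → maximin = 0
Column maximums: [5, 4, 2] → minimax = 2
No saddle point (maximin ≠ minimax). Mixed strategy needed.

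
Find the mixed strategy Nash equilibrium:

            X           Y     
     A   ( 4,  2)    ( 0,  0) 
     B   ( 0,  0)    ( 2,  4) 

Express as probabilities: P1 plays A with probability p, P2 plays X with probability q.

p = 0.6667, q = 0.3333

Work:
Find probabilities that make opponent indifferent:
P2 chooses q to make P1 indifferent between A and B
P1 chooses p to make P2 indifferent between X and Y
Mixed NE: P1 plays (A: 0.6667, B: 0.3333), P2 plays (X: 0.3333, Y: 0.6667)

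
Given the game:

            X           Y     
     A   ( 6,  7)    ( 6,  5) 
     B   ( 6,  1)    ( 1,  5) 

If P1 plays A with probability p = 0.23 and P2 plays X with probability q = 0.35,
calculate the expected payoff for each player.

E[P1] = 3.4975, E[P2] = 4.083

Work:
E[P1] = p·q·π₁(A,X) + p·(1-q)·π₁(A,Y) + (1-p)·q·π₁(B,X) + (1-p)·(1-q)·π₁(B,Y)
= 0.23·0.35·6 + 0.23·0.65·6 + 0.77·0.35·6 + 0.77·0.65·1
= 3.4975

E[P2] = 4.083 (similar calculation)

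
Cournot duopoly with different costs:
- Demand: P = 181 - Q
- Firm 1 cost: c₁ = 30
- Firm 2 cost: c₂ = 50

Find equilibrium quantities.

q₁* = 57.0, q₂* = 37.0

Work:
Reaction: q₁ = (181 - 30 - q₂)/2
Reaction: q₂ = (181 - 50 - q₁)/2
Solve simultaneously:
q₁* = (181 - 2×30 + 50)/3 = 57.0
q₂* = (181 - 2×50 + 30)/3 = 37.0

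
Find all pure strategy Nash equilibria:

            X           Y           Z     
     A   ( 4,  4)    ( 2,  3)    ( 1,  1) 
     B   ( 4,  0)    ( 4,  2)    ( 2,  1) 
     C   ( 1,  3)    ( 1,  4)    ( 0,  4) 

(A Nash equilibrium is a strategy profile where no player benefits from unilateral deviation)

Nash equilibrium: (A, X), (B, Y)

Work:
Best responses:
  P1 vs X: payoffs [4, 4, 1] → best response A/B (payoff 4)
  P1 vs Y: payoffs [2, 4, 1] → best response B (payoff 4)
  P1 vs Z: payoffs [1, 2, 0] → best response B (payoff 2)
  P2 vs A: payoffs [4, 3, 1] → best response X (payoff 4)
  P2 vs B: payoffs [0, 2, 1] → best response Y (payoff 2)
  P2 vs C: payoffs [3, 4, 4] → best response Y/Z (payoff 4)
Mutual best responses: (A,X), (B,Y) → Nash equilibria.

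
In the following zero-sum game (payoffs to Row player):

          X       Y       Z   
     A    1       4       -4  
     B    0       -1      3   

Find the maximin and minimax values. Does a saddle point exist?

Maximin = -1, Minimax = 1, Saddle: False

Work:
Row minimums: [-4, -1] → maximin = -1
Column maximums: [1, 4, 3] → minimax = 1
No saddle point (maximin ≠ minimax). Mixed strategy needed.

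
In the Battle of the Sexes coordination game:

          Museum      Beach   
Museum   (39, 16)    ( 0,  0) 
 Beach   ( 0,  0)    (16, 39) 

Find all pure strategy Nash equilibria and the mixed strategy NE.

Pure NE: (Museum, Museum) and (Beach, Beach); Mixed NE: p = 0.7091, q = 0.2909

Work:
Check pure NE:
(Museum, Museum): (39, 16) - no unilateral deviation beneficial
(Beach, Beach): (16, 39) - no unilateral deviation beneficial
Mixed NE: P1 plays Museum with p = 0.7091, P2 plays Museum with q = 0.2909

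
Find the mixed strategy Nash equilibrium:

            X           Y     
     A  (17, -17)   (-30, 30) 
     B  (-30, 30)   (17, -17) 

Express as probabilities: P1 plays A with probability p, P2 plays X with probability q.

p = 0.5, q = 0.5

Work:
Find probabilities that make opponent indifferent:
P2 chooses q to make P1 indifferent between A and B
P1 chooses p to make P2 indifferent between X and Y
Mixed NE: P1 plays (A: 0.5, B: 0.5), P2 plays (X: 0.5, Y: 0.5)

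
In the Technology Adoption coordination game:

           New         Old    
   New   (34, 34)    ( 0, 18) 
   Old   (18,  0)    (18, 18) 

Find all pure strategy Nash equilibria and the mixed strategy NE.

Pure NE: (New, New) and (Old, Old); Mixed NE: p = 0.5294, q = 0.5294

Work:
Check pure NE:
(New, New): (34, 34) - no unilateral deviation beneficial
(Old, Old): (18, 18) - no unilateral deviation beneficial
Mixed NE: P1 plays New with p = 0.5294, P2 plays New with q = 0.5294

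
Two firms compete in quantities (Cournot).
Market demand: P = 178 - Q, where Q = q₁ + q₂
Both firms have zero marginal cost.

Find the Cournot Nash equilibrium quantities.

q₁* = q₂* = 59.33; P* = 59.33

Work:
Profit: π_i = P·q_i = (a - q_i - q_j)·q_i
FOC: ∂π_i/∂q_i = a - 2q_i - q_j = 0
Reaction function: q_i = (178 - q_j)/2
Symmetry: q* = 178/3 = 59.33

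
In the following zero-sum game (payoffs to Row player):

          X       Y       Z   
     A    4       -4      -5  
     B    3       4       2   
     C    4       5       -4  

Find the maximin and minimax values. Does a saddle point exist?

Maximin = 2, Minimax = 2, Saddle: True

Work:
Row minimums: [-5, 2, -4] → maximin = 2
Column maximums: [4, 5, 2] → minimax = 2
Saddle point exists! Game value = 2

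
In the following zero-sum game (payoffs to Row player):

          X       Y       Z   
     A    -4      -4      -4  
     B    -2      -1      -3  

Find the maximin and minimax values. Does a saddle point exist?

Maximin = -3, Minimax = -3, Saddle: True

Work:
Row minimums: [-4, -3] → maximin = -3
Column maximums: [-2, -1, -3] → minimax = -3
Saddle point exists! Game value = -3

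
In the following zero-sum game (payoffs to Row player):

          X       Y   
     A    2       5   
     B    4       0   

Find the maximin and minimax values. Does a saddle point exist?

Maximin = 2, Minimax = 4, Saddle: False

Work:
Row minimums: [2, 0] → maximin = 2
Column maximums: [4, 5] → minimax = 4
No saddle point (maximin ≠ minimax). Mixed strategy needed.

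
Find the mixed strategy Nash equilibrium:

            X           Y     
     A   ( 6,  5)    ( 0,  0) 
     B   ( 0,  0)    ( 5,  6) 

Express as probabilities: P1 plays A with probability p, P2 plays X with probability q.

p = 0.5455, q = 0.4545

Work:
Find probabilities that make opponent indifferent:
P2 chooses q to make P1 indifferent between A and B
P1 chooses p to make P2 indifferent between X and Y
Mixed NE: P1 plays (A: 0.5455, B: 0.4545), P2 plays (X: 0.4545, Y: 0.5455)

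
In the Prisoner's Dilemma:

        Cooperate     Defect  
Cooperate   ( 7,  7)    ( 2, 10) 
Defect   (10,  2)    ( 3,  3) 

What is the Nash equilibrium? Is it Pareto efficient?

(Defect, Defect) is NE; not Pareto efficient

Work:
Defect dominates Cooperate for both players:
If P2 cooperates: Defect (10) > Cooperate (7)
If P2 defects: Defect (3) > Cooperate (2)
NE: (Defect, Defect) with payoff (3, 3)
But (Cooperate, Cooperate) = (7, 7) Pareto dominates (3, 3)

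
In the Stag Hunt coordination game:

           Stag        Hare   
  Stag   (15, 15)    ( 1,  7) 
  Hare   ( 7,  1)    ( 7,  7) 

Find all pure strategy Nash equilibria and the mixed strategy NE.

Pure NE: (Stag, Stag) and (Hare, Hare); Mixed NE: p = 0.4286, q = 0.4286

Work:
Check pure NE:
(Stag, Stag): (15, 15) - no unilateral deviation beneficial
(Hare, Hare): (7, 7) - no unilateral deviation beneficial
Mixed NE: P1 plays Stag with p = 0.4286, P2 plays Stag with q = 0.4286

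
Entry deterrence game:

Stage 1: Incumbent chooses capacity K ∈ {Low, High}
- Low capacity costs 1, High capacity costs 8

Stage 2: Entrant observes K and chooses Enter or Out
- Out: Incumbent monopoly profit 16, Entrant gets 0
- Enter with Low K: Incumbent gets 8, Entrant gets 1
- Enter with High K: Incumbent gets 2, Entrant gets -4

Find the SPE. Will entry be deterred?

SPE: (High, Enter|Low, Out|High); Entry deterred. Incumbent net profit = 8

Work:
After Low K: Entrant enters (1 > 0)
After High K: Entrant stays out (-4 < 0)
Incumbent: Low → 8−1=7, High → 16−8=8
Incumbent chooses High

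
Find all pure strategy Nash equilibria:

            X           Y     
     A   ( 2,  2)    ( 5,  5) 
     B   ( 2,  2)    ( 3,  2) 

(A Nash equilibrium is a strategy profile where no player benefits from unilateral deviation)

Nash equilibrium: (A, Y), (B, X)

Work:
Best responses:
  P1 vs X: payoffs [2, 2] → best response A/B (payoff 2)
  P1 vs Y: payoffs [5, 3] → best response A (payoff 5)
  P2 vs A: payoffs [2, 5] → best response Y (payoff 5)
  P2 vs B: payoffs [2, 2] → best response X/Y (payoff 2)
Mutual best responses: (A,Y), (B,X) → Nash equilibria.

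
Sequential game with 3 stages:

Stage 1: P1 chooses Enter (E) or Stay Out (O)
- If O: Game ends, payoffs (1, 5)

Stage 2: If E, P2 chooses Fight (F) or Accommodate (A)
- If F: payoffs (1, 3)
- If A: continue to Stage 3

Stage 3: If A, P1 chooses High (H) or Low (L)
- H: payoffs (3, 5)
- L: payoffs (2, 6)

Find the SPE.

SPE: (E, A, H); Outcome (3, 5)

Work:
Stage 3: P1 chooses H (3 vs 2)
Stage 2: P2: F->3, A->5 (anticipating H). Choose A
Stage 1: P1: O->1, E->3 (anticipating A, H). Choose E
SPE path: E -> A -> H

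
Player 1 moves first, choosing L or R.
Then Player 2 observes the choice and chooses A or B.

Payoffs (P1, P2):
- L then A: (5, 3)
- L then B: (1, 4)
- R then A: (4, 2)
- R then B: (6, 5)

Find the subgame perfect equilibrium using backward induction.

P1 plays R, P2 plays B after L and B after R; Payoff (6, 5)

Work:
Backward induction:
After L: P2 chooses B → P1 gets 1
After R: P2 chooses B → P1 gets 6
P1 chooses R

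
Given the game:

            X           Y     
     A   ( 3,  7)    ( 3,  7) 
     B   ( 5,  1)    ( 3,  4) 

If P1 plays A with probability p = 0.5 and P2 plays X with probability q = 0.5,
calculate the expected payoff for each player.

E[P1] = 3.5, E[P2] = 4.75

Work:
E[P1] = p·q·π₁(A,X) + p·(1-q)·π₁(A,Y) + (1-p)·q·π₁(B,X) + (1-p)·(1-q)·π₁(B,Y)
= 0.5·0.5·3 + 0.5·0.5·3 + 0.5·0.5·5 + 0.5·0.5·3
= 3.5

E[P2] = 4.75 (similar calculation)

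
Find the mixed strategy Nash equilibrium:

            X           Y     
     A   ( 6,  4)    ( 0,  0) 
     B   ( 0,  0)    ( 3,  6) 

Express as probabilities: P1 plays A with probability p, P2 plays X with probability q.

p = 0.6, q = 0.3333

Work:
Find probabilities that make opponent indifferent:
P2 chooses q to make P1 indifferent between A and B
P1 chooses p to make P2 indifferent between X and Y
Mixed NE: P1 plays (A: 0.6, B: 0.4), P2 plays (X: 0.3333, Y: 0.6667)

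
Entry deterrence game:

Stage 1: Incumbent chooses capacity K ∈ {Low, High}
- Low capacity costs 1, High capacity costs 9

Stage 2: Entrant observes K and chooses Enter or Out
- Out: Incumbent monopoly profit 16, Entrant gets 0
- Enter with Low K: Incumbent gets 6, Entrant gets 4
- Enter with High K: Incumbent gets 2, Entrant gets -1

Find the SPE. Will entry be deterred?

SPE: (High, Enter|Low, Out|High); Entry deterred. Incumbent net profit = 7

Work:
After Low K: Entrant enters (4 > 0)
After High K: Entrant stays out (-1 < 0)
Incumbent: Low → 6−1=5, High → 16−9=7
Incumbent chooses High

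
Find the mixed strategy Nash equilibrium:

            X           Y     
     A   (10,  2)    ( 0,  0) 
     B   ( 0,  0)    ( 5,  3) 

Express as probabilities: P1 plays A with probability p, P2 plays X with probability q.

p = 0.6, q = 0.3333

Work:
Find probabilities that make opponent indifferent:
P2 chooses q to make P1 indifferent between A and B
P1 chooses p to make P2 indifferent between X and Y
Mixed NE: P1 plays (A: 0.6, B: 0.4), P2 plays (X: 0.3333, Y: 0.6667)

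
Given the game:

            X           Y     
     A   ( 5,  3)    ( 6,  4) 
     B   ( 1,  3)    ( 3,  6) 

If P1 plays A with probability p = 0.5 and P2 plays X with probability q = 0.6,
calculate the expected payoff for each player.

E[P1] = 3.6, E[P2] = 3.8

Work:
E[P1] = p·q·π₁(A,X) + p·(1-q)·π₁(A,Y) + (1-p)·q·π₁(B,X) + (1-p)·(1-q)·π₁(B,Y)
= 0.5·0.6·5 + 0.5·0.4·6 + 0.5·0.6·1 + 0.5·0.4·3
= 3.6

E[P2] = 3.8 (similar calculation)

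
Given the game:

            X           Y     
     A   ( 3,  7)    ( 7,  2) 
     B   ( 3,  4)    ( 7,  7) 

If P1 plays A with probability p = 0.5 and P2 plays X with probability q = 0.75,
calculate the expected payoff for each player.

E[P1] = 4.0, E[P2] = 5.25

Work:
E[P1] = p·q·π₁(A,X) + p·(1-q)·π₁(A,Y) + (1-p)·q·π₁(B,X) + (1-p)·(1-q)·π₁(B,Y)
= 0.5·0.75·3 + 0.5·0.25·7 + 0.5·0.75·3 + 0.5·0.25·7
= 4.0

E[P2] = 5.25 (similar calculation)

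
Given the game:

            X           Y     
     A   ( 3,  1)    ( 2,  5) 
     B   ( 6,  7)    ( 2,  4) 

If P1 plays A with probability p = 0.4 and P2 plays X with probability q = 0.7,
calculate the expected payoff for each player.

E[P1] = 3.96, E[P2] = 4.54

Work:
E[P1] = p·q·π₁(A,X) + p·(1-q)·π₁(A,Y) + (1-p)·q·π₁(B,X) + (1-p)·(1-q)·π₁(B,Y)
= 0.4·0.7·3 + 0.4·0.3·2 + 0.6·0.7·6 + 0.6·0.3·2
= 3.96

E[P2] = 4.54 (similar calculation)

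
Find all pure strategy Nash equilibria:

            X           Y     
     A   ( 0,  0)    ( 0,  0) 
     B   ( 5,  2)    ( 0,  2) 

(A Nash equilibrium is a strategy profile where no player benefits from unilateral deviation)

Nash equilibrium: (A, Y), (B, X), (B, Y)

Work:
Best responses:
  P1 vs X: payoffs [0, 5] → best response B (payoff 5)
  P1 vs Y: payoffs [0, 0] → best response A/B (payoff 0)
  P2 vs A: payoffs [0, 0] → best response X/Y (payoff 0)
  P2 vs B: payoffs [2, 2] → best response X/Y (payoff 2)
Mutual best responses: (A,Y), (B,X), (B,Y) → Nash equilibria.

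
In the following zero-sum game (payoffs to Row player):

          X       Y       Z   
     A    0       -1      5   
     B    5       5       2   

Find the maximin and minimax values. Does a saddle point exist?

Maximin = 2, Minimax = 5, Saddle: False

Work:
Row minimums: [-1, 2] → maximin = 2
Column maximums: [5, 5, 5] → minimax = 5
No saddle point (maximin ≠ minimax). Mixed strategy needed.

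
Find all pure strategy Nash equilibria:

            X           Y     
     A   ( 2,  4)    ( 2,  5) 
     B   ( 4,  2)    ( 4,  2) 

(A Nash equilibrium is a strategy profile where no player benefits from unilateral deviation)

Nash equilibrium: (B, X), (B, Y)

Work:
Best responses:
  P1 vs X: payoffs [2, 4] → best response B (payoff 4)
  P1 vs Y: payoffs [2, 4] → best response B (payoff 4)
  P2 vs A: payoffs [4, 5] → best response Y (payoff 5)
  P2 vs B: payoffs [2, 2] → best response X/Y (payoff 2)
Mutual best responses: (B,X), (B,Y) → Nash equilibria.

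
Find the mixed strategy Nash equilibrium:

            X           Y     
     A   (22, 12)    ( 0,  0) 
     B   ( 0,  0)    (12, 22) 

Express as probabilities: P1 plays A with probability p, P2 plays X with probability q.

p = 0.6471, q = 0.3529

Work:
Find probabilities that make opponent indifferent:
P2 chooses q to make P1 indifferent between A and B
P1 chooses p to make P2 indifferent between X and Y
Mixed NE: P1 plays (A: 0.6471, B: 0.3529), P2 plays (X: 0.3529, Y: 0.6471)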